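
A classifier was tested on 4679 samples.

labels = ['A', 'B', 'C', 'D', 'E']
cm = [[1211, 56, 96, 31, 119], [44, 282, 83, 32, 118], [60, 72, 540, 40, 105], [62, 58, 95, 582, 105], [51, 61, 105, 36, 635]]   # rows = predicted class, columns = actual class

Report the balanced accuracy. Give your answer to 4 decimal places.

0.6726

Balanced accuracy = mean of per-class recall.
  A: recall = 1211/1428 = 0.84804
  B: recall = 282/529 = 0.53308
  C: recall = 540/919 = 0.58760
  D: recall = 582/721 = 0.80721
  E: recall = 635/1082 = 0.58688
Mean = (0.84804 + 0.53308 + 0.58760 + 0.80721 + 0.58688) / 5 = 0.6726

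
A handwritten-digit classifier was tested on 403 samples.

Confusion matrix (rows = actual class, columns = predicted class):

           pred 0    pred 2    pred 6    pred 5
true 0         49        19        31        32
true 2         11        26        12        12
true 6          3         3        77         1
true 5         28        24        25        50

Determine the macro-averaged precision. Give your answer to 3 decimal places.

0.489

Per-class precision (TP/(TP+FP)):
  0: TP=49, FP=11+3+28=42 → 49/91 = 0.5385
  2: TP=26, FP=19+3+24=46 → 26/72 = 0.3611
  6: TP=77, FP=31+12+25=68 → 77/145 = 0.5310
  5: TP=50, FP=32+12+1=45 → 50/95 = 0.5263
Macro-precision = mean = (0.5385 + 0.3611 + 0.5310 + 0.5263) / 4 = 0.489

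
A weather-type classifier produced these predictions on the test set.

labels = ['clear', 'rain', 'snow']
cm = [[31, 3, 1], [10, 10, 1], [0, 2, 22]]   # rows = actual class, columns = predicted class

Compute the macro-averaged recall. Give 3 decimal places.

Per-class recall (TP/(TP+FN)):
  clear: TP=31, FN=3+1=4 → 31/35 = 0.8857
  rain: TP=10, FN=10+1=11 → 10/21 = 0.4762
  snow: TP=22, FN=0+2=2 → 22/24 = 0.9167
Macro-recall = mean = (0.8857 + 0.4762 + 0.9167) / 3 = 0.760

0.760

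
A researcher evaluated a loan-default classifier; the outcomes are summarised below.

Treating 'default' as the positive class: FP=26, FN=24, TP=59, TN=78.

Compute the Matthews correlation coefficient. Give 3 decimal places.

MCC = (TP·TN − FP·FN) / √((TP+FP)(TP+FN)(TN+FP)(TN+FN))
Numerator = 59·78 − 26·24 = 3978
Denominator = √(85·83·104·102) = √74839440 = 8650.9791
MCC = 3978 / 8650.9791 = 0.460

0.460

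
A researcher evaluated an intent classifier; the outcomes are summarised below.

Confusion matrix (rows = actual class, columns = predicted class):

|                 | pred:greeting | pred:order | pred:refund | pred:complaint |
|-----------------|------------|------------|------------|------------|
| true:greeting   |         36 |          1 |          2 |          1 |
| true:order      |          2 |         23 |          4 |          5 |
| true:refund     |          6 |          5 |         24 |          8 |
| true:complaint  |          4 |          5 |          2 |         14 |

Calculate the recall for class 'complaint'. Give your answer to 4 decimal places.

One-vs-rest for 'complaint': TP = diagonal; FP = other classes predicted 'complaint'; FN = 'complaint' predicted as other.
recall = TP/(TP+FN).
complaint: TP=14, FN=4+5+2=11 → 14/25 = 0.56000

0.5600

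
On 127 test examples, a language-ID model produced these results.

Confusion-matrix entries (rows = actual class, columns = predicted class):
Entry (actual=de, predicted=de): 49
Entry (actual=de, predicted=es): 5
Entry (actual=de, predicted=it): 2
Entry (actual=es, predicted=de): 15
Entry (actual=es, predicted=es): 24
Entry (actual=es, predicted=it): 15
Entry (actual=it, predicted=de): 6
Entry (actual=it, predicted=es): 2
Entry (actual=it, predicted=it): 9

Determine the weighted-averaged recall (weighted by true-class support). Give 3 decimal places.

Per-class recall (TP/(TP+FN)):
  de: TP=49, FN=5+2=7 → 49/56 = 0.8750
  es: TP=24, FN=15+15=30 → 24/54 = 0.4444
  it: TP=9, FN=6+2=8 → 9/17 = 0.5294
Weighted-recall = Σ (supportᵢ/N)·recallᵢ with N=127: (56/127)·0.8750 + (54/127)·0.4444 + (17/127)·0.5294 = 0.646

0.646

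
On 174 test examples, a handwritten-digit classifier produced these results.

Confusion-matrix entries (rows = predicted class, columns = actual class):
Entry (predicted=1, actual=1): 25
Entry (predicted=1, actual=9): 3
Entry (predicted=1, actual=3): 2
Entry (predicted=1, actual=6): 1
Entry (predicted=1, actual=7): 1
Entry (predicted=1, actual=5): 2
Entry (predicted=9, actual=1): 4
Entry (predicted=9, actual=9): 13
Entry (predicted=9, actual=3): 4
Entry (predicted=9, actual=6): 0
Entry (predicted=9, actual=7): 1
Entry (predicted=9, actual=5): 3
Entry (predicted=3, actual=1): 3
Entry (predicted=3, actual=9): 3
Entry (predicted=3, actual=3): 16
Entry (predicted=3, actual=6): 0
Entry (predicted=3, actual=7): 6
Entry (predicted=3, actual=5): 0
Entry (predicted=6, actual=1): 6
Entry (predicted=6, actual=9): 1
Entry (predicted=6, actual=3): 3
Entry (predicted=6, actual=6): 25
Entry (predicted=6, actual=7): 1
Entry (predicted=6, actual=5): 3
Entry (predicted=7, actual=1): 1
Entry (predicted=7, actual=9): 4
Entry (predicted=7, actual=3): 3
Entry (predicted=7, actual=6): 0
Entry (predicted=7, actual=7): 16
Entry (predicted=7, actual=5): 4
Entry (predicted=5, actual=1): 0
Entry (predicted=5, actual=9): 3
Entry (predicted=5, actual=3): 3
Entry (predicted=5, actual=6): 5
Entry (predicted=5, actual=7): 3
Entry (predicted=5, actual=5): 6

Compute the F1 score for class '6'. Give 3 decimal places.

One-vs-rest for '6': TP = diagonal; FP = other classes predicted '6'; FN = '6' predicted as other.
F1 score = 2·TP/(2·TP+FP+FN).
6: TP=25, FP=6+1+3+1+3=14, FN=1+0+0+0+5=6 → 50/70 = 0.7143

0.714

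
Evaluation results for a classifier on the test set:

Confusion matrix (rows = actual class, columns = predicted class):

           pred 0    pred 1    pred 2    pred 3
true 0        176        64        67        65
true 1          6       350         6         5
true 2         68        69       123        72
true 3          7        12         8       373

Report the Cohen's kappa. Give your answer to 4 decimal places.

Observed agreement pₒ = trace/N = 1022/1471 = 0.69477
Expected agreement pₑ = Σ (rowᵢ·colᵢ)/N² = (372·257 + 367·495 + 332·204 + 400·515)/1471² = 0.25464
κ = (pₒ − pₑ)/(1 − pₑ) = (0.69477 − 0.25464)/(1 − 0.25464) = 0.5905

0.5905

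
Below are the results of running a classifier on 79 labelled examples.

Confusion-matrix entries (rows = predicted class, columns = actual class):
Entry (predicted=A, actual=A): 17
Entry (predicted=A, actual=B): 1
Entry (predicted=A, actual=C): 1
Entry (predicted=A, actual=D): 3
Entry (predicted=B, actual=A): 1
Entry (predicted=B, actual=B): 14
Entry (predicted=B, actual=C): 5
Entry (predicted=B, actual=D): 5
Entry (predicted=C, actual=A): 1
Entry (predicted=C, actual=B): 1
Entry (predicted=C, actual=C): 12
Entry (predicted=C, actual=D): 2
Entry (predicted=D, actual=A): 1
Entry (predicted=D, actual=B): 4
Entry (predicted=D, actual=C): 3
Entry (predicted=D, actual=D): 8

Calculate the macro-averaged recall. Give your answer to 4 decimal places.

0.6415

Per-class recall (TP/(TP+FN)):
  A: TP=17, FN=1+1+1=3 → 17/20 = 0.85000
  B: TP=14, FN=1+1+4=6 → 14/20 = 0.70000
  C: TP=12, FN=1+5+3=9 → 12/21 = 0.57143
  D: TP=8, FN=3+5+2=10 → 8/18 = 0.44444
Macro-recall = mean = (0.85000 + 0.70000 + 0.57143 + 0.44444) / 4 = 0.6415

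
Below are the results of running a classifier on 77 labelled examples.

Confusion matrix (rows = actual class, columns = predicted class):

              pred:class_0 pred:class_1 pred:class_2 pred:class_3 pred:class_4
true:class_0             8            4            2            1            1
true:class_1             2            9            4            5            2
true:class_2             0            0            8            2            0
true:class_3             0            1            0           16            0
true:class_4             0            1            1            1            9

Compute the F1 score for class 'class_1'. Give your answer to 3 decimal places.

0.486

F1 score = 2·TP/(2·TP+FP+FN).
class_1: TP=9, FP=4+0+1+1=6, FN=2+4+5+2=13 → 18/37 = 0.4865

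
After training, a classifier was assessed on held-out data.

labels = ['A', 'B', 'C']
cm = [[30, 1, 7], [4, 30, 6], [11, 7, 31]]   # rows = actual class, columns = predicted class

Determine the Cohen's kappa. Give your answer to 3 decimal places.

0.574

Observed agreement pₒ = trace/N = 91/127 = 0.7165
Expected agreement pₑ = Σ (rowᵢ·colᵢ)/N² = (38·45 + 40·38 + 49·44)/127² = 0.3339
κ = (pₒ − pₑ)/(1 − pₑ) = (0.7165 − 0.3339)/(1 − 0.3339) = 0.574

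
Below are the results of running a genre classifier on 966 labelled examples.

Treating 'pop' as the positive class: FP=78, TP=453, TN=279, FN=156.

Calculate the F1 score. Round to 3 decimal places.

Precision = TP/(TP+FP) = 453/531 = 0.8531
Recall = TP/(TP+FN) = 453/609 = 0.7438
F1 = 2·TP/(2·TP+FP+FN) = 906/1140 = 0.795

0.795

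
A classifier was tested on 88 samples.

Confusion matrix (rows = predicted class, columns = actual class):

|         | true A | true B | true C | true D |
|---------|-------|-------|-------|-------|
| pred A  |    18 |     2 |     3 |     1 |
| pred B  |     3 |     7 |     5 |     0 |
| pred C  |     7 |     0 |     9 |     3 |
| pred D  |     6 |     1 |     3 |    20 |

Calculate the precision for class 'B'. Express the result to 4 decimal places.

precision = TP/(TP+FP).
B: TP=7, FP=3+5+0=8 → 7/15 = 0.46667

0.4667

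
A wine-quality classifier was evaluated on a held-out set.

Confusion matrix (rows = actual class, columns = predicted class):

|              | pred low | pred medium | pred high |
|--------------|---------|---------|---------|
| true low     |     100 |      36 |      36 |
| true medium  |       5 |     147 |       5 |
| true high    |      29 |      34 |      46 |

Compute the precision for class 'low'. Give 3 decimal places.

0.746

Treat 'low' as positive and all other classes as negative.
precision = TP/(TP+FP).
low: TP=100, FP=5+29=34 → 100/134 = 0.7463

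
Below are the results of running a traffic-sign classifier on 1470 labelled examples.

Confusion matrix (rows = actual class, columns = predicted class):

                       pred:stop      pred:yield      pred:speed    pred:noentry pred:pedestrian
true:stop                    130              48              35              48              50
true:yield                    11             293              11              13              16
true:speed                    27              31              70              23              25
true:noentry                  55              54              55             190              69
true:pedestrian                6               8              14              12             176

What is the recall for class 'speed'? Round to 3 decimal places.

0.398

One-vs-rest for 'speed': TP = diagonal; FP = other classes predicted 'speed'; FN = 'speed' predicted as other.
recall = TP/(TP+FN).
speed: TP=70, FN=27+31+23+25=106 → 70/176 = 0.3977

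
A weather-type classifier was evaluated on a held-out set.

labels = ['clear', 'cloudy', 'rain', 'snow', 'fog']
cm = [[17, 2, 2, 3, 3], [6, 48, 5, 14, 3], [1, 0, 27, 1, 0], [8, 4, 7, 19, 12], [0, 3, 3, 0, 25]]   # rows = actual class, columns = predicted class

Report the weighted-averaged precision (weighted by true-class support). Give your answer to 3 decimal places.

0.657

Per-class precision (TP/(TP+FP)):
  clear: TP=17, FP=6+1+8+0=15 → 17/32 = 0.5313
  cloudy: TP=48, FP=2+0+4+3=9 → 48/57 = 0.8421
  rain: TP=27, FP=2+5+7+3=17 → 27/44 = 0.6136
  snow: TP=19, FP=3+14+1+0=18 → 19/37 = 0.5135
  fog: TP=25, FP=3+3+0+12=18 → 25/43 = 0.5814
Weighted-precision = Σ (supportᵢ/N)·precisionᵢ with N=213: (27/213)·0.5313 + (76/213)·0.8421 + (29/213)·0.6136 + (50/213)·0.5135 + (31/213)·0.5814 = 0.657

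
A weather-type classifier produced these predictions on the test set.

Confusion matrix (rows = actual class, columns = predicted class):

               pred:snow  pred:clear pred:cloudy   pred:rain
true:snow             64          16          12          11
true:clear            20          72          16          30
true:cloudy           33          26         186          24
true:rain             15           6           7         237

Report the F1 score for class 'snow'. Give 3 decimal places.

0.545

One-vs-rest for 'snow': TP = diagonal; FP = other classes predicted 'snow'; FN = 'snow' predicted as other.
F1 score = 2·TP/(2·TP+FP+FN).
snow: TP=64, FP=20+33+15=68, FN=16+12+11=39 → 128/235 = 0.5447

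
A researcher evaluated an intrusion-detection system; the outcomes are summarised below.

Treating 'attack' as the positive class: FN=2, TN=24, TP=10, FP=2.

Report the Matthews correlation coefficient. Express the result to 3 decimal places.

MCC = (TP·TN − FP·FN) / √((TP+FP)(TP+FN)(TN+FP)(TN+FN))
Numerator = 10·24 − 2·2 = 236
Denominator = √(12·12·26·26) = √97344 = 312.0000
MCC = 236 / 312.0000 = 0.756

0.756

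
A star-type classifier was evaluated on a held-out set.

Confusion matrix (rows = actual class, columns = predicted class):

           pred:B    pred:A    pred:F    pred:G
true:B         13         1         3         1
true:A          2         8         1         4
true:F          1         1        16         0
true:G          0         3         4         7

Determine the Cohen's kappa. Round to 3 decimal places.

Observed agreement pₒ = trace/N = 44/65 = 0.6769
Expected agreement pₑ = Σ (rowᵢ·colᵢ)/N² = (18·16 + 15·13 + 18·24 + 14·12)/65² = 0.2563
κ = (pₒ − pₑ)/(1 − pₑ) = (0.6769 − 0.2563)/(1 − 0.2563) = 0.566

0.566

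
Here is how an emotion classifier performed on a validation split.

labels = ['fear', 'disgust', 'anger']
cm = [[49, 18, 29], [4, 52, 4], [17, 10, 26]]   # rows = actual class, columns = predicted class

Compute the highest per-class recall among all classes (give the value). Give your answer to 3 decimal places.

0.867

Per-class recall (TP/(TP+FN)):
  fear: TP=49, FN=18+29=47 → 49/96 = 0.5104
  disgust: TP=52, FN=4+4=8 → 52/60 = 0.8667
  anger: TP=26, FN=17+10=27 → 26/53 = 0.4906
Highest is class 'disgust' with recall = 0.867.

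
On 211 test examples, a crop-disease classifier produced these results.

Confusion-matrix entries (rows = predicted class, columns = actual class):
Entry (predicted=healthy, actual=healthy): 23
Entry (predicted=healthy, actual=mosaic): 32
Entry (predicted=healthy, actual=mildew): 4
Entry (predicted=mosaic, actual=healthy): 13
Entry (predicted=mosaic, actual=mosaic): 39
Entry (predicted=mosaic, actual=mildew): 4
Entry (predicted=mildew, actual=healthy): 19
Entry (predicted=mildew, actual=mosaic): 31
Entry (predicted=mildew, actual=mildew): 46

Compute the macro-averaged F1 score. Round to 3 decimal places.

0.504

Per-class F1 score (2·TP/(2·TP+FP+FN)):
  healthy: TP=23, FP=32+4=36, FN=13+19=32 → 46/114 = 0.4035
  mosaic: TP=39, FP=13+4=17, FN=32+31=63 → 78/158 = 0.4937
  mildew: TP=46, FP=19+31=50, FN=4+4=8 → 92/150 = 0.6133
Macro-F1 score = mean = (0.4035 + 0.4937 + 0.6133) / 3 = 0.504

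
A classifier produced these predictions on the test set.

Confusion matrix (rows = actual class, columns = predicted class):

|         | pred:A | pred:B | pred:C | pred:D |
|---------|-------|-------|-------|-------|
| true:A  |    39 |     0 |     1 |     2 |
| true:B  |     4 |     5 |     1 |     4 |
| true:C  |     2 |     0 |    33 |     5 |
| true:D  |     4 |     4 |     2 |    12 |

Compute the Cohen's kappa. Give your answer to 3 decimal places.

Observed agreement pₒ = trace/N = 89/118 = 0.7542
Expected agreement pₑ = Σ (rowᵢ·colᵢ)/N² = (42·49 + 14·9 + 40·37 + 22·23)/118² = 0.2995
κ = (pₒ − pₑ)/(1 − pₑ) = (0.7542 − 0.2995)/(1 − 0.2995) = 0.649

0.649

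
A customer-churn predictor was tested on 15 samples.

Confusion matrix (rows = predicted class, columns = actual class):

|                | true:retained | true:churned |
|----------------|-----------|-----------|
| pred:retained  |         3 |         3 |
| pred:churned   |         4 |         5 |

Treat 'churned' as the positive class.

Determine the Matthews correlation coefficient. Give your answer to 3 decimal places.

MCC = (TP·TN − FP·FN) / √((TP+FP)(TP+FN)(TN+FP)(TN+FN))
Numerator = 5·3 − 4·3 = 3
Denominator = √(9·8·7·6) = √3024 = 54.9909
MCC = 3 / 54.9909 = 0.055

0.055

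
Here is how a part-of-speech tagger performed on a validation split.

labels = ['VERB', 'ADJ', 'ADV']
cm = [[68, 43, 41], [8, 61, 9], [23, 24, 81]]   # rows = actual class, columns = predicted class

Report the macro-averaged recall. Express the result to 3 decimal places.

0.621

Per-class recall (TP/(TP+FN)):
  VERB: TP=68, FN=43+41=84 → 68/152 = 0.4474
  ADJ: TP=61, FN=8+9=17 → 61/78 = 0.7821
  ADV: TP=81, FN=23+24=47 → 81/128 = 0.6328
Macro-recall = mean = (0.4474 + 0.7821 + 0.6328) / 3 = 0.621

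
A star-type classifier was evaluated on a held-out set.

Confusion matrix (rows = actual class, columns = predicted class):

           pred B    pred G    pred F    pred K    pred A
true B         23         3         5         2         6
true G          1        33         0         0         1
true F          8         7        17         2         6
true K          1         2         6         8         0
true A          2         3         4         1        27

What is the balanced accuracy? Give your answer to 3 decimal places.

Balanced accuracy = mean of per-class recall.
  B: recall = 23/39 = 0.5897
  G: recall = 33/35 = 0.9429
  F: recall = 17/40 = 0.4250
  K: recall = 8/17 = 0.4706
  A: recall = 27/37 = 0.7297
Mean = (0.5897 + 0.9429 + 0.4250 + 0.4706 + 0.7297) / 5 = 0.632

0.632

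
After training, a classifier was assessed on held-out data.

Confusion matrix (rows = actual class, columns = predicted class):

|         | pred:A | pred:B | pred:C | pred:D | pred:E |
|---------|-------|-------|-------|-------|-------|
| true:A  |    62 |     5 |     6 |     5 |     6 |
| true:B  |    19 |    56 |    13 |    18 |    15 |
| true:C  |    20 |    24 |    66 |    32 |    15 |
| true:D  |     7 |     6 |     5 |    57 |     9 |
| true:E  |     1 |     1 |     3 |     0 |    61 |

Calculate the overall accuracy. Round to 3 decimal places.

Accuracy = trace / total = (62+56+66+57+61=302) / 512 = 302/512 = 0.590

0.590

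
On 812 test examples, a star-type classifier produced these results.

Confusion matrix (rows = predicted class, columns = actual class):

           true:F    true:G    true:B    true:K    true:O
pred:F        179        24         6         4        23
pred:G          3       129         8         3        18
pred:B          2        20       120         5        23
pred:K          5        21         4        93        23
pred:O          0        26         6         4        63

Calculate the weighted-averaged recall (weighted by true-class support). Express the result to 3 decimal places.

0.719

Per-class recall (TP/(TP+FN)):
  F: TP=179, FN=3+2+5+0=10 → 179/189 = 0.9471
  G: TP=129, FN=24+20+21+26=91 → 129/220 = 0.5864
  B: TP=120, FN=6+8+4+6=24 → 120/144 = 0.8333
  K: TP=93, FN=4+3+5+4=16 → 93/109 = 0.8532
  O: TP=63, FN=23+18+23+23=87 → 63/150 = 0.4200
Weighted-recall = Σ (supportᵢ/N)·recallᵢ with N=812: (189/812)·0.9471 + (220/812)·0.5864 + (144/812)·0.8333 + (109/812)·0.8532 + (150/812)·0.4200 = 0.719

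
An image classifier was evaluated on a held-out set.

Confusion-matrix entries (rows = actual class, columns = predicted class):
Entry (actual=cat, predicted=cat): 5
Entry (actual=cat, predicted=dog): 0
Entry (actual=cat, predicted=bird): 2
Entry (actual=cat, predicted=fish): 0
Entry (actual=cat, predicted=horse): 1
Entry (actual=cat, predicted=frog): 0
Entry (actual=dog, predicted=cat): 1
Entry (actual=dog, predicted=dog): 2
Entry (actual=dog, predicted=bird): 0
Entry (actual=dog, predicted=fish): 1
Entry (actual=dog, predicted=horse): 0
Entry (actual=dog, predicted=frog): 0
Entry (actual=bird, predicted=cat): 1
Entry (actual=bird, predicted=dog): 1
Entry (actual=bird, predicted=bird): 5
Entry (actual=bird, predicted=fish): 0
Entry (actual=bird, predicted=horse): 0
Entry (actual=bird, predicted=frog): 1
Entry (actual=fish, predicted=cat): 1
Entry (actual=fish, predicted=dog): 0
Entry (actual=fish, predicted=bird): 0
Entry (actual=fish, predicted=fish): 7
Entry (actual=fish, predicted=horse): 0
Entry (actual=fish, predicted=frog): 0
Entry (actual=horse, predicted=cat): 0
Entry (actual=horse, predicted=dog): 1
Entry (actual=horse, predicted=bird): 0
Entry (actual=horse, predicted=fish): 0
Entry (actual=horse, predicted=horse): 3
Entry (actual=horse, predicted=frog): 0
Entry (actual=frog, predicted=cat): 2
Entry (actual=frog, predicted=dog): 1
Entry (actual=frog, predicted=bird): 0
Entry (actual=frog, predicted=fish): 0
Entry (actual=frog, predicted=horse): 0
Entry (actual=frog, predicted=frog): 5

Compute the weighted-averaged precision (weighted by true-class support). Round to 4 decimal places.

Per-class precision (TP/(TP+FP)):
  cat: TP=5, FP=1+1+1+0+2=5 → 5/10 = 0.50000
  dog: TP=2, FP=0+1+0+1+1=3 → 2/5 = 0.40000
  bird: TP=5, FP=2+0+0+0+0=2 → 5/7 = 0.71429
  fish: TP=7, FP=0+1+0+0+0=1 → 7/8 = 0.87500
  horse: TP=3, FP=1+0+0+0+0=1 → 3/4 = 0.75000
  frog: TP=5, FP=0+0+1+0+0=1 → 5/6 = 0.83333
Weighted-precision = Σ (supportᵢ/N)·precisionᵢ with N=40: (8/40)·0.50000 + (4/40)·0.40000 + (8/40)·0.71429 + (8/40)·0.87500 + (4/40)·0.75000 + (8/40)·0.83333 = 0.6995

0.6995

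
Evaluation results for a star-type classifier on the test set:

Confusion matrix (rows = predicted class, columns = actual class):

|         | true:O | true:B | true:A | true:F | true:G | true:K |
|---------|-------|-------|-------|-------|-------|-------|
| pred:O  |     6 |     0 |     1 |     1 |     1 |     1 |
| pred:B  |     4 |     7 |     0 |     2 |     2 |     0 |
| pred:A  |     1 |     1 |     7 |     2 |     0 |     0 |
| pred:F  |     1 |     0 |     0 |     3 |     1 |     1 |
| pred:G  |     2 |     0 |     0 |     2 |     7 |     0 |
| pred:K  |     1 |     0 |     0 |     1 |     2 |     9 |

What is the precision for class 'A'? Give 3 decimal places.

0.636

Treat 'A' as positive and all other classes as negative.
precision = TP/(TP+FP).
A: TP=7, FP=1+1+2+0+0=4 → 7/11 = 0.6364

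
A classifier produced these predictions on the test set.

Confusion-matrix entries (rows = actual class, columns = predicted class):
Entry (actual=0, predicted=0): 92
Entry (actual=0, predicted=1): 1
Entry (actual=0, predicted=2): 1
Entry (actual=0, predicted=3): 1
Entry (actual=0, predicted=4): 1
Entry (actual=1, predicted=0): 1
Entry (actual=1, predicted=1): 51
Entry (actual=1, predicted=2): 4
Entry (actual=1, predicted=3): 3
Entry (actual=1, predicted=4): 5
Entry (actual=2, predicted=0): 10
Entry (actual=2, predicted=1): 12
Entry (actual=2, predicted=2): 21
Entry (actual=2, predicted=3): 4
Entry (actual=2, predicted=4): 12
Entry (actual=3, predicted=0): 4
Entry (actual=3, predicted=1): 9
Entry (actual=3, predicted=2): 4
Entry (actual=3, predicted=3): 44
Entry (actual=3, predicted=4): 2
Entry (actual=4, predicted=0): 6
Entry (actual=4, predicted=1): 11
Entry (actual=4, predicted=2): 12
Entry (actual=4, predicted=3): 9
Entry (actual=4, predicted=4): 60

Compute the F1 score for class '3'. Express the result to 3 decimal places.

0.710

Take TP from the diagonal, FP from the rest of the '3' prediction marginal, FN from the rest of the '3' actual marginal.
F1 score = 2·TP/(2·TP+FP+FN).
3: TP=44, FP=1+3+4+9=17, FN=4+9+4+2=19 → 88/124 = 0.7097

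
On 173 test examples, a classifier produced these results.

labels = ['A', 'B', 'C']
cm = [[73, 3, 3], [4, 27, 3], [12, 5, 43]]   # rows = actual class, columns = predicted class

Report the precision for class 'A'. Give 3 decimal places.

0.820

Take TP from the diagonal, FP from the rest of the 'A' prediction marginal, FN from the rest of the 'A' actual marginal.
precision = TP/(TP+FP).
A: TP=73, FP=4+12=16 → 73/89 = 0.8202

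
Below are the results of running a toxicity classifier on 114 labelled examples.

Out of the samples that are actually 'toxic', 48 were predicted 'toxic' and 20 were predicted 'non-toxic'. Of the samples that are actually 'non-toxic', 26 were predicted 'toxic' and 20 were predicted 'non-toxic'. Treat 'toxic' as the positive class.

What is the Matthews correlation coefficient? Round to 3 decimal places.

0.145

MCC = (TP·TN − FP·FN) / √((TP+FP)(TP+FN)(TN+FP)(TN+FN))
Numerator = 48·20 − 26·20 = 440
Denominator = √(74·68·46·40) = √9258880 = 3042.8408
MCC = 440 / 3042.8408 = 0.145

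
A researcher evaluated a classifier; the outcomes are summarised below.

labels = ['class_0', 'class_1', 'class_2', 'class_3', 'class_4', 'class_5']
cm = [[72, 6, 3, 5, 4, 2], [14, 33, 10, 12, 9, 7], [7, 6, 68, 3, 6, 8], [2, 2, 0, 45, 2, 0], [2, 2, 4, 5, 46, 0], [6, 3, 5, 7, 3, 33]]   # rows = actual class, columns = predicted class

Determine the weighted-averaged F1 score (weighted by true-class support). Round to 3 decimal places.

0.663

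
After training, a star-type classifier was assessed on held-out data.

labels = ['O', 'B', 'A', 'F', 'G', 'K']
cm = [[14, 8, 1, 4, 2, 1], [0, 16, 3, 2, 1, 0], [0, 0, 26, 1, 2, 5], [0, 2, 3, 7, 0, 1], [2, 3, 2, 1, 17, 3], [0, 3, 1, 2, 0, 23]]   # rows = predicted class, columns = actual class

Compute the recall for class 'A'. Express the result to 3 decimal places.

Take TP from the diagonal, FP from the rest of the 'A' prediction marginal, FN from the rest of the 'A' actual marginal.
recall = TP/(TP+FN).
A: TP=26, FN=1+3+3+2+1=10 → 26/36 = 0.7222

0.722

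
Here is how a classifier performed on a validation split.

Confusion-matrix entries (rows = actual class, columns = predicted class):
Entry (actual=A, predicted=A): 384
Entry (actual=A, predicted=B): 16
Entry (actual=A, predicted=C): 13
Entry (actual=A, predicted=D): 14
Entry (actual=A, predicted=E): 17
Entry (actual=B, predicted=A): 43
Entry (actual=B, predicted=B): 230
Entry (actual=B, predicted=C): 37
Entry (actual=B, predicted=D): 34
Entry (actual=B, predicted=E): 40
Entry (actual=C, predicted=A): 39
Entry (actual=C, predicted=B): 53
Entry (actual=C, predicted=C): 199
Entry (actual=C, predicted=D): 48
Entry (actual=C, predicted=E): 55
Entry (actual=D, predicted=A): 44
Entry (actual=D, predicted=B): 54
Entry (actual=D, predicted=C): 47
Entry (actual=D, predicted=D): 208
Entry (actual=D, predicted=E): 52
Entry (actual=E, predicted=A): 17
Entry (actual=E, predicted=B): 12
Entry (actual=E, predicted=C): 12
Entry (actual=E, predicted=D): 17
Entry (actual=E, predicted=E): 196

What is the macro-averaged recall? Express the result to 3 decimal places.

Per-class recall (TP/(TP+FN)):
  A: TP=384, FN=16+13+14+17=60 → 384/444 = 0.8649
  B: TP=230, FN=43+37+34+40=154 → 230/384 = 0.5990
  C: TP=199, FN=39+53+48+55=195 → 199/394 = 0.5051
  D: TP=208, FN=44+54+47+52=197 → 208/405 = 0.5136
  E: TP=196, FN=17+12+12+17=58 → 196/254 = 0.7717
Macro-recall = mean = (0.8649 + 0.5990 + 0.5051 + 0.5136 + 0.7717) / 5 = 0.651

0.651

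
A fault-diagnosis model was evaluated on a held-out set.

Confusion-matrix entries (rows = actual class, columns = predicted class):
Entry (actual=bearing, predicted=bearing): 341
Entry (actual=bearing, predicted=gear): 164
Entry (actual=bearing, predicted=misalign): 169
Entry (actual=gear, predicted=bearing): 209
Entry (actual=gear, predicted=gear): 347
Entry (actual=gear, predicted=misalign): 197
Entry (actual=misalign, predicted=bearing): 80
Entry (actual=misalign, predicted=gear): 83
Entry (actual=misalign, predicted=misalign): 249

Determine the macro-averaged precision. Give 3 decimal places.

0.510

Per-class precision (TP/(TP+FP)):
  bearing: TP=341, FP=209+80=289 → 341/630 = 0.5413
  gear: TP=347, FP=164+83=247 → 347/594 = 0.5842
  misalign: TP=249, FP=169+197=366 → 249/615 = 0.4049
Macro-precision = mean = (0.5413 + 0.5842 + 0.4049) / 3 = 0.510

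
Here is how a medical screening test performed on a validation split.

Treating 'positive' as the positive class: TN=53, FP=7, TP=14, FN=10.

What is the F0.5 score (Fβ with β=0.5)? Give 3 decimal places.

Fβ = (1+β²)·TP / ((1+β²)·TP + β²·FN + FP), with β²=1/4
= 1.25·14 / (1.25·14 + 0.25·10 + 7) = 0.648

0.648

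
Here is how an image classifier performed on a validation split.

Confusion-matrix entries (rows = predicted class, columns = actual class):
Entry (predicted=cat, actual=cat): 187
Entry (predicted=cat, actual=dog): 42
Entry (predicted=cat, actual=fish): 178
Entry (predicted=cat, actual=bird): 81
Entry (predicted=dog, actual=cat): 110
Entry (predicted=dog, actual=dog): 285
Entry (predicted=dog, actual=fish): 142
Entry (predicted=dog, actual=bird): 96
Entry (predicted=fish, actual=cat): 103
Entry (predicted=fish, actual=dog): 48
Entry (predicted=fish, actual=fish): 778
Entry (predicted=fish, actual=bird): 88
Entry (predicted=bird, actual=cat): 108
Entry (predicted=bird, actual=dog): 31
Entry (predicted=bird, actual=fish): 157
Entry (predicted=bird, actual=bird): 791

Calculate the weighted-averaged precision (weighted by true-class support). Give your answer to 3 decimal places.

0.653

Per-class precision (TP/(TP+FP)):
  cat: TP=187, FP=42+178+81=301 → 187/488 = 0.3832
  dog: TP=285, FP=110+142+96=348 → 285/633 = 0.4502
  fish: TP=778, FP=103+48+88=239 → 778/1017 = 0.7650
  bird: TP=791, FP=108+31+157=296 → 791/1087 = 0.7277
Weighted-precision = Σ (supportᵢ/N)·precisionᵢ with N=3225: (508/3225)·0.3832 + (406/3225)·0.4502 + (1255/3225)·0.7650 + (1056/3225)·0.7277 = 0.653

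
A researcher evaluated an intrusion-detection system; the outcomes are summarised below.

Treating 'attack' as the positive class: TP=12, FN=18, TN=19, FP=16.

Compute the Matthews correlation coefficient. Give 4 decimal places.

MCC = (TP·TN − FP·FN) / √((TP+FP)(TP+FN)(TN+FP)(TN+FN))
Numerator = 12·19 − 16·18 = -60
Denominator = √(28·30·35·37) = √1087800 = 1042.9765
MCC = -60 / 1042.9765 = -0.0575

-0.0575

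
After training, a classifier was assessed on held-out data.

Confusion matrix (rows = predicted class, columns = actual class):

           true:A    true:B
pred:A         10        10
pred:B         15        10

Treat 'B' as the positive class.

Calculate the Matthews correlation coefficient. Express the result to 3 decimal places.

MCC = (TP·TN − FP·FN) / √((TP+FP)(TP+FN)(TN+FP)(TN+FN))
Numerator = 10·10 − 15·10 = -50
Denominator = √(25·20·25·20) = √250000 = 500.0000
MCC = -50 / 500.0000 = -0.100

-0.100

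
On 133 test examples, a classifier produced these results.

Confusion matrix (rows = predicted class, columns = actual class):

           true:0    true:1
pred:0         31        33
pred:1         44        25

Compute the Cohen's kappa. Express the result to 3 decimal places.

Observed agreement pₒ = trace/N = 56/133 = 0.4211
Expected agreement pₑ = Σ (rowᵢ·colᵢ)/N² = (75·64 + 58·69)/133² = 0.4976
κ = (pₒ − pₑ)/(1 − pₑ) = (0.4211 − 0.4976)/(1 − 0.4976) = -0.152

-0.152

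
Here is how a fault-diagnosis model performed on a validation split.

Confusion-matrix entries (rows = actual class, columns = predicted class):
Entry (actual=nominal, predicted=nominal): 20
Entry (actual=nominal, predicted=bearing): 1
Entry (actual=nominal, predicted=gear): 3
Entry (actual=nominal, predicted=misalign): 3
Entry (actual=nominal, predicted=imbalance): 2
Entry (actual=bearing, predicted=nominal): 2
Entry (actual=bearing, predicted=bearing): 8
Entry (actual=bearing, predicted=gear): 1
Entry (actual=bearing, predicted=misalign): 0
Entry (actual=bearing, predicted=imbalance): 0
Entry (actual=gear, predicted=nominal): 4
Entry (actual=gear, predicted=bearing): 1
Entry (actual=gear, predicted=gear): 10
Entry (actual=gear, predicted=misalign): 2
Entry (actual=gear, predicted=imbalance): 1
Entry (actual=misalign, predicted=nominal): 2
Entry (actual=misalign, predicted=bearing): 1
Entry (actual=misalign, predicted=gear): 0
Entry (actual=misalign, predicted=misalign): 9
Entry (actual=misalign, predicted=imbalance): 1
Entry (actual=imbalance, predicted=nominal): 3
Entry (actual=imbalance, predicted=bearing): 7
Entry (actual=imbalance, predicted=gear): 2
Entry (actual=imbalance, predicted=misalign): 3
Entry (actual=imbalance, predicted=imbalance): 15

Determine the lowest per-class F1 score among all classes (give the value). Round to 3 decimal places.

Per-class F1 score (2·TP/(2·TP+FP+FN)):
  nominal: TP=20, FP=2+4+2+3=11, FN=1+3+3+2=9 → 40/60 = 0.6667
  bearing: TP=8, FP=1+1+1+7=10, FN=2+1+0+0=3 → 16/29 = 0.5517
  gear: TP=10, FP=3+1+0+2=6, FN=4+1+2+1=8 → 20/34 = 0.5882
  misalign: TP=9, FP=3+0+2+3=8, FN=2+1+0+1=4 → 18/30 = 0.6000
  imbalance: TP=15, FP=2+0+1+1=4, FN=3+7+2+3=15 → 30/49 = 0.6122
Lowest is class 'bearing' with F1 score = 0.552.

0.552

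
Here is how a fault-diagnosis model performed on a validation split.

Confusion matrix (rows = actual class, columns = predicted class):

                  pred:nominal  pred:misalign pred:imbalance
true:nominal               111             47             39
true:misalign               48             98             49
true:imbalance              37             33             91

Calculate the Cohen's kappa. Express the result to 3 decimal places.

0.313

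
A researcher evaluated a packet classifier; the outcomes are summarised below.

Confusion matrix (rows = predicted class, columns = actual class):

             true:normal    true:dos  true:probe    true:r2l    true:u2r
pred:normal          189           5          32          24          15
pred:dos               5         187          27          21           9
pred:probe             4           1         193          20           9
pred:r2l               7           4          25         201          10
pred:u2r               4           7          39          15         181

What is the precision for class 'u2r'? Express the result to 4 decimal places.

Treat 'u2r' as positive and all other classes as negative.
precision = TP/(TP+FP).
u2r: TP=181, FP=4+7+39+15=65 → 181/246 = 0.73577

0.7358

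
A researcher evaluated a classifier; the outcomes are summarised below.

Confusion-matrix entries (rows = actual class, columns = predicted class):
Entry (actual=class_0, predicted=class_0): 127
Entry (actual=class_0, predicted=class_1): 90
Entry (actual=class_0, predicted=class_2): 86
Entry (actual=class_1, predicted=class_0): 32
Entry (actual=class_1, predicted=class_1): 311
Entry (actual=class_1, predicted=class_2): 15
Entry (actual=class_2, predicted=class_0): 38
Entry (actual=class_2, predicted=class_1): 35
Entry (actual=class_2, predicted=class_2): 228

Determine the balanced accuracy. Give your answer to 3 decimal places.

0.682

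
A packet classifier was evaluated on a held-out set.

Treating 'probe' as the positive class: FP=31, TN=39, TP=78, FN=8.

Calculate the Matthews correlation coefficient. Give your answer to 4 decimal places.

0.5031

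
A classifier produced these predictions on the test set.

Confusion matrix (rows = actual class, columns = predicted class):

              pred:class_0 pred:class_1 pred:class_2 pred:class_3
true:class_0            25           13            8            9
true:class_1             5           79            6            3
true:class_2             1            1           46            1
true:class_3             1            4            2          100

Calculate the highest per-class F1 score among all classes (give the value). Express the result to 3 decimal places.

Per-class F1 score (2·TP/(2·TP+FP+FN)):
  class_0: TP=25, FP=5+1+1=7, FN=13+8+9=30 → 50/87 = 0.5747
  class_1: TP=79, FP=13+1+4=18, FN=5+6+3=14 → 158/190 = 0.8316
  class_2: TP=46, FP=8+6+2=16, FN=1+1+1=3 → 92/111 = 0.8288
  class_3: TP=100, FP=9+3+1=13, FN=1+4+2=7 → 200/220 = 0.9091
Highest is class 'class_3' with F1 score = 0.909.

0.909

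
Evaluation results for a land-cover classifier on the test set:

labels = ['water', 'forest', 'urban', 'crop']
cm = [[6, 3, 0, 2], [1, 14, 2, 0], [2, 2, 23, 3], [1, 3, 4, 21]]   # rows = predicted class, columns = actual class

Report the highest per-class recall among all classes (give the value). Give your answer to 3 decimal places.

0.808

Per-class recall (TP/(TP+FN)):
  water: TP=6, FN=1+2+1=4 → 6/10 = 0.6000
  forest: TP=14, FN=3+2+3=8 → 14/22 = 0.6364
  urban: TP=23, FN=0+2+4=6 → 23/29 = 0.7931
  crop: TP=21, FN=2+0+3=5 → 21/26 = 0.8077
Highest is class 'crop' with recall = 0.808.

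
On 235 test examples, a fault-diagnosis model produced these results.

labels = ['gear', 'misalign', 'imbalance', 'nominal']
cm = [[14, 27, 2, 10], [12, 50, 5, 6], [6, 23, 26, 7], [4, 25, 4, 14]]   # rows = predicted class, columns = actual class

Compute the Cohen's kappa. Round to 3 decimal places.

0.233

Observed agreement pₒ = trace/N = 104/235 = 0.4426
Expected agreement pₑ = Σ (rowᵢ·colᵢ)/N² = (36·53 + 125·73 + 37·62 + 37·47)/235² = 0.2728
κ = (pₒ − pₑ)/(1 − pₑ) = (0.4426 − 0.2728)/(1 − 0.2728) = 0.233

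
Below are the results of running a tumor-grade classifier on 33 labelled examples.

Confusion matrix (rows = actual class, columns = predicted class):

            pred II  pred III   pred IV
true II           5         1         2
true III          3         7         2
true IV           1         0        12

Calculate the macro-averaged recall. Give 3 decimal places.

0.710

Per-class recall (TP/(TP+FN)):
  II: TP=5, FN=1+2=3 → 5/8 = 0.6250
  III: TP=7, FN=3+2=5 → 7/12 = 0.5833
  IV: TP=12, FN=1+0=1 → 12/13 = 0.9231
Macro-recall = mean = (0.6250 + 0.5833 + 0.9231) / 3 = 0.710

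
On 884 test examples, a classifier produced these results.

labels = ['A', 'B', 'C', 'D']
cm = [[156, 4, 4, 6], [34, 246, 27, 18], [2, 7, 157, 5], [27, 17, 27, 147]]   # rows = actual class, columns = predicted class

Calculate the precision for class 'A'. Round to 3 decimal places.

0.712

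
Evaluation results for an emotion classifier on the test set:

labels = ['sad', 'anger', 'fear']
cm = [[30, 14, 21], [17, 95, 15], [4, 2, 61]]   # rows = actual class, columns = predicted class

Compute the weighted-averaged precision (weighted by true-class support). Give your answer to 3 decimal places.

Per-class precision (TP/(TP+FP)):
  sad: TP=30, FP=17+4=21 → 30/51 = 0.5882
  anger: TP=95, FP=14+2=16 → 95/111 = 0.8559
  fear: TP=61, FP=21+15=36 → 61/97 = 0.6289
Weighted-precision = Σ (supportᵢ/N)·precisionᵢ with N=259: (65/259)·0.5882 + (127/259)·0.8559 + (67/259)·0.6289 = 0.730

0.730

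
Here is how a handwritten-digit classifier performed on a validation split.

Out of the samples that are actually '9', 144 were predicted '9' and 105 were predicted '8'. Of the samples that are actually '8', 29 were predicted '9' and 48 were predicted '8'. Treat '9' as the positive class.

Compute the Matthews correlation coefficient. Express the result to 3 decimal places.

0.172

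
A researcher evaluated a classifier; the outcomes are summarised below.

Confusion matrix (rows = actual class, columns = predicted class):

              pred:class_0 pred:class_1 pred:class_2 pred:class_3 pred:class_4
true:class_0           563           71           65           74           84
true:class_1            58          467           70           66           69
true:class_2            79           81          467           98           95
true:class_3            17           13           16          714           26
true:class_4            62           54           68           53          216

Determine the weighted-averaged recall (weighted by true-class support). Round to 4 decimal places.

0.6657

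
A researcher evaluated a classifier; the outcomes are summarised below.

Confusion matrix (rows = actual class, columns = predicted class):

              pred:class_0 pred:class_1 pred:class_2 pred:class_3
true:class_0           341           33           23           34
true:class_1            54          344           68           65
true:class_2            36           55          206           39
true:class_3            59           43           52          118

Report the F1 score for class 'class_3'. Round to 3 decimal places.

0.447

Treat 'class_3' as positive and all other classes as negative.
F1 score = 2·TP/(2·TP+FP+FN).
class_3: TP=118, FP=34+65+39=138, FN=59+43+52=154 → 236/528 = 0.4470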